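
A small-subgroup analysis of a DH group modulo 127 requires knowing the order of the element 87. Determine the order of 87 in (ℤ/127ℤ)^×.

21

ord(87) | φ(127) = 127 − 1 = 126 = 2 · 3^2 · 7.
Divisors of 126: 1, 2, 3, 6, 7, 9, 14, 18, 21, 42, 63, 126.
Check 87^d mod 127 for each divisor in increasing order:
87^1 ≡ 87
87^2 ≡ 76
87^3 ≡ 8
87^6 ≡ 64
87^7 ≡ 107
87^9 ≡ 4
87^14 ≡ 19
87^18 ≡ 16
87^21 ≡ 1
Therefore the multiplicative order of 87 modulo 127 is 21.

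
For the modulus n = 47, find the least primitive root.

φ(47) = 47 − 1 = 46 = 2 · 23.
g is a primitive root iff g^(46/q) ≢ 1 (mod 47) for each prime q ∈ {2, 23}.
g = 2: 2^23 ≡ 1 — hits 1, so not a primitive root.
g = 3: 3^23 ≡ 1 — hits 1, so not a primitive root.
g = 4: 4^23 ≡ 1 — hits 1, so not a primitive root.
g = 5: 5^23 ≡ 46; 5^2 ≡ 25 — none is 1, so 5 is a primitive root.
Hence the least primitive root of 47 is 5.

5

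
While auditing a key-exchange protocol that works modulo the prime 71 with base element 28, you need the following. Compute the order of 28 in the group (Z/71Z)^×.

70

The order of 28 must divide φ(71) = 71 − 1 = 70 = 2 · 5 · 7.
Divisors of 70: 1, 2, 5, 7, 10, 14, 35, 70.
Check 28^d mod 71 for each divisor in increasing order:
28^1 ≡ 28
28^2 ≡ 3
28^5 ≡ 39
28^7 ≡ 46
28^10 ≡ 30
28^14 ≡ 57
28^35 ≡ 70
28^70 ≡ 1
The smallest such exponent is 70, so the order of 28 is 70.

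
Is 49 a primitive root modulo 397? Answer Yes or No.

φ(397) = 397 − 1 = 396 = 2^2 · 3^2 · 11.
An element g generates (Z/397Z)^× iff g^(396/q) ≢ 1 (mod 397) for each prime q ∈ {2, 3, 11}.
49^198 ≡ 1 (mod 397)  [q = 2: ≡ 1 ✗]
49^132 ≡ 362 (mod 397)  [q = 3: ≢ 1 ✓]
49^36 ≡ 31 (mod 397)  [q = 11: ≢ 1 ✓]
49^198 ≡ 1 shows ord(49) | 198, strictly less than φ(397); not a primitive root.

No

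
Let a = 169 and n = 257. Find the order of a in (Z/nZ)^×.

64

Since 169 ∈ (Z/257Z)^×, its order divides φ(257) = 257 − 1 = 256 = 2^8.
Divisors of 256: 1, 2, 4, 8, 16, 32, 64, 128, 256.
Check 169^d mod 257 for each divisor in increasing order:
169^1 ≡ 169
169^2 ≡ 34
169^4 ≡ 128
169^8 ≡ 193
169^16 ≡ 241
169^32 ≡ 256
169^64 ≡ 1
Hence ord(169) = 64.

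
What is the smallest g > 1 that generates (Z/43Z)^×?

φ(43) = 43 − 1 = 42 = 2 · 3 · 7.
g is a primitive root iff g^(42/q) ≢ 1 (mod 43) for each prime q ∈ {2, 3, 7}.
g = 2: 2^21 ≡ 42; 2^14 ≡ 1 — hits 1, so not a primitive root.
g = 3: 3^21 ≡ 42; 3^14 ≡ 36; 3^6 ≡ 41 — none is 1, so 3 is a primitive root.
The smallest primitive root modulo 43 is 3.

3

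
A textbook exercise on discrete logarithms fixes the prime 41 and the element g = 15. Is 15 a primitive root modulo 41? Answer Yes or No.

φ(41) = 41 − 1 = 40 = 2^3 · 5.
An element g generates (Z/41Z)^× iff g^(40/q) ≢ 1 (mod 41) for each prime q ∈ {2, 5}.
15^20 ≡ 40 (mod 41)  [q = 2: ≢ 1 ✓]
15^8 ≡ 18 (mod 41)  [q = 5: ≢ 1 ✓]
All checks pass, so 15 has order 40 and is a primitive root modulo 41.

Yes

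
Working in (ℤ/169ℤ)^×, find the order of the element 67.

Since 67 ∈ (Z/169Z)^×, its order divides φ(169) = φ(13^2) = 13·(13−1) = 156 = 2^2 · 3 · 13.
Divisors of 156: 1, 2, 3, 4, 6, 12, 13, 26, 39, 52, 78, 156.
Check 67^d mod 169 for each divisor in increasing order:
67^1 ≡ 67
67^2 ≡ 95
67^3 ≡ 112
67^4 ≡ 68
67^6 ≡ 38
67^12 ≡ 92
67^13 ≡ 80
67^26 ≡ 147
67^39 ≡ 99
67^52 ≡ 146
67^78 ≡ 168
67^156 ≡ 1
The smallest such exponent is 156, so the order of 67 is 156.

156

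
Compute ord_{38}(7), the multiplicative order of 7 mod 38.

ord(7) | φ(38) = φ(2)·φ(19) = 1·18 = 18 = 2 · 3^2.
Divisors of 18: 1, 2, 3, 6, 9, 18.
Compute 7^d (mod 38) for the divisors d until we hit 1:
7^1 ≡ 7
7^2 ≡ 11
7^3 ≡ 1
Hence ord(7) = 3.

3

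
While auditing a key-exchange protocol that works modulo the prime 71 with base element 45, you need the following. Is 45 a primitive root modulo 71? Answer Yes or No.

No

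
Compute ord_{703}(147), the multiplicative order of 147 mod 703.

The order of 147 must divide φ(703) = φ(19·37) = (19−1)·(37−1) = 18·36 = 648 = 2^3 · 3^4.
Divisors of 648: 1, 2, 3, 4, 6, 8, 9, 12, 18, 24, 27, 36, 54, 72, 81, 108, 162, 216, 324, 648.
Test each divisor d:
147^1 ≡ 147
147^2 ≡ 519
147^3 ≡ 369
147^4 ≡ 112
147^6 ≡ 482
147^8 ≡ 593
147^9 ≡ 702
147^12 ≡ 334
147^18 ≡ 1
Therefore the multiplicative order of 147 modulo 703 is 18.

18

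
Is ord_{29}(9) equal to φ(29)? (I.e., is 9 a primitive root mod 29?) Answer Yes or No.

φ(29) = 29 − 1 = 28 = 2^2 · 7.
9 is a primitive root mod 29 iff 9^(φ(29)/q) ≢ 1 for every prime q | φ(29), i.e. q ∈ {2, 7}.
9^14 ≡ 1 (mod 29)  [q = 2: ≡ 1 ✗]
9^4 ≡ 7 (mod 29)  [q = 7: ≢ 1 ✓]
The check at q = 2 fails, so 9 generates a proper subgroup.

No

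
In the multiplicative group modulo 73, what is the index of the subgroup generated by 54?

The order of 54 must divide φ(73) = 73 − 1 = 72 = 2^3 · 3^2.
Divisors of 72: 1, 2, 3, 4, 6, 8, 9, 12, 18, 24, 36, 72.
Check 54^d mod 73 for each divisor in increasing order:
54^1 ≡ 54
54^2 ≡ 69
54^3 ≡ 3
54^4 ≡ 16
54^6 ≡ 9
54^8 ≡ 37
54^9 ≡ 27
54^12 ≡ 8
54^18 ≡ 72
54^24 ≡ 64
54^36 ≡ 1
The order of 54 is 36, so the subgroup it generates has 36 elements.
The index is φ(73) / ord(54) = 72 / 36 = 2.

2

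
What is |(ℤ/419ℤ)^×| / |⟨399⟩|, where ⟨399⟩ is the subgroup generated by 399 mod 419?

The order of 399 must divide φ(419) = 419 − 1 = 418 = 2 · 11 · 19.
Divisors of 418: 1, 2, 11, 19, 22, 38, 209, 418.
Test each divisor d:
399^1 ≡ 399 (mod 419)
399^2 ≡ 400 (mod 419)
399^11 ≡ 370 (mod 419)
399^19 ≡ 250 (mod 419)
399^22 ≡ 306 (mod 419)
399^38 ≡ 69 (mod 419)
399^209 ≡ 418 (mod 419)
399^418 ≡ 1 (mod 419) ✓
The order of 399 is 418, so the subgroup it generates has 418 elements.
The index is φ(419) / ord(399) = 418 / 418 = 1.

1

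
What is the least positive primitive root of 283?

3

φ(283) = 283 − 1 = 282 = 2 · 3 · 47.
Test candidates g = 2, 3, … against the prime factors q ∈ {2, 3, 47} of φ(283): g is a generator iff g^(282/q) ≢ 1 for every such q.
g = 2: 2^141 ≡ 282; 2^94 ≡ 1 — hits 1, so not a primitive root.
g = 3: 3^141 ≡ 282; 3^94 ≡ 238; 3^6 ≡ 163 — none is 1, so 3 is a primitive root.
So 3 is the smallest generator of (Z/283Z)^×.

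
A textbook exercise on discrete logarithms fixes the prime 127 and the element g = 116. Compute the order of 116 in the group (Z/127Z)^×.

126

By Lagrange's theorem, ord_127(116) divides φ(127) = 127 − 1 = 126 = 2 · 3^2 · 7.
Divisors of 126: 1, 2, 3, 6, 7, 9, 14, 18, 21, 42, 63, 126.
Evaluate successive powers at the divisors of 126:
116^1 ≡ 116 (mod 127)
116^2 ≡ 121 (mod 127)
116^3 ≡ 66 (mod 127)
116^6 ≡ 38 (mod 127)
116^7 ≡ 90 (mod 127)
116^9 ≡ 95 (mod 127)
116^14 ≡ 99 (mod 127)
116^18 ≡ 8 (mod 127)
116^21 ≡ 20 (mod 127)
116^42 ≡ 19 (mod 127)
116^63 ≡ 126 (mod 127)
116^126 ≡ 1 (mod 127) ✓
Therefore the multiplicative order of 116 modulo 127 is 126.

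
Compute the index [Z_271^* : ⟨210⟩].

1

ord(210) | φ(271) = 271 − 1 = 270 = 2 · 3^3 · 5.
Divisors of 270: 1, 2, 3, 5, 6, 9, 10, 15, 18, 27, 30, 45, 54, 90, 135, 270.
Check 210^d mod 271 for each divisor in increasing order:
210^1 ≡ 210 (mod 271)
210^2 ≡ 198 (mod 271)
210^3 ≡ 117 (mod 271)
210^5 ≡ 131 (mod 271)
210^6 ≡ 139 (mod 271)
210^9 ≡ 3 (mod 271)
210^10 ≡ 88 (mod 271)
210^15 ≡ 146 (mod 271)
210^18 ≡ 9 (mod 271)
210^27 ≡ 27 (mod 271)
210^30 ≡ 178 (mod 271)
210^45 ≡ 243 (mod 271)
210^54 ≡ 187 (mod 271)
210^90 ≡ 242 (mod 271)
210^135 ≡ 270 (mod 271)
210^270 ≡ 1 (mod 271) ✓
Thus |⟨210⟩| = ord(210) = 270.
[(Z/271Z)^× : ⟨210⟩] = 270/270 = 1.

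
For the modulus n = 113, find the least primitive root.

3

φ(113) = 113 − 1 = 112 = 2^4 · 7.
g is a primitive root iff g^(112/q) ≢ 1 (mod 113) for each prime q ∈ {2, 7}.
g = 2: 2^56 ≡ 1 — hits 1, so not a primitive root.
g = 3: 3^56 ≡ 112; 3^16 ≡ 49 — none is 1, so 3 is a primitive root.
Hence the least primitive root of 113 is 3.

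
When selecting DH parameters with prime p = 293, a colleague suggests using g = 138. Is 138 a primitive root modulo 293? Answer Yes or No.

φ(293) = 293 − 1 = 292 = 2^2 · 73.
138 is a primitive root mod 293 iff 138^(φ(293)/q) ≢ 1 for every prime q | φ(293), i.e. q ∈ {2, 73}.
138^146 ≡ 292 (mod 293)  [q = 2: ≢ 1 ✓]
138^4 ≡ 1 (mod 293)  [q = 73: ≡ 1 ✗]
The check at q = 73 fails, so 138 generates a proper subgroup.

No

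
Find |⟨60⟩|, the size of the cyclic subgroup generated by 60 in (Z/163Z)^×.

By Lagrange's theorem, ord_163(60) divides φ(163) = 163 − 1 = 162 = 2 · 3^4.
Divisors of 162: 1, 2, 3, 6, 9, 18, 27, 54, 81, 162.
Evaluate successive powers at the divisors of 162:
60^1 ≡ 60
60^2 ≡ 14
60^3 ≡ 25
60^6 ≡ 136
60^9 ≡ 140
60^18 ≡ 40
60^27 ≡ 58
60^54 ≡ 104
60^81 ≡ 1
So ord_163(60) = 81.

81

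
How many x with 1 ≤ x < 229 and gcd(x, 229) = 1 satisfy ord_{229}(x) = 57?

36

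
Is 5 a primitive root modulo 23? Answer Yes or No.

φ(23) = 23 − 1 = 22 = 2 · 11.
Test 5^(22/q) mod 23 for each prime factor q of 22:
5^11 ≡ 22 (mod 23)  [q = 2: ≢ 1 ✓]
5^2 ≡ 2 (mod 23)  [q = 11: ≢ 1 ✓]
Every test exponent gives a nontrivial residue, hence 5 generates the full group.

Yes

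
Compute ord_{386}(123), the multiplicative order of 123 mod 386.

ord(123) | φ(386) = φ(2)·φ(193) = 1·192 = 192 = 2^6 · 3.
Divisors of 192: 1, 2, 3, 4, 6, 8, 12, 16, 24, 32, 48, 64, 96, 192.
Compute 123^d (mod 386) for the divisors d until we hit 1:
123^1 ≡ 123
123^2 ≡ 75
123^3 ≡ 347
123^4 ≡ 221
123^6 ≡ 363
123^8 ≡ 205
123^12 ≡ 143
123^16 ≡ 337
123^24 ≡ 377
123^32 ≡ 85
123^48 ≡ 81
123^64 ≡ 277
123^96 ≡ 385
123^192 ≡ 1
Hence ord(123) = 192.

192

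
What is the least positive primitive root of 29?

2

φ(29) = 29 − 1 = 28 = 2^2 · 7.
Test candidates g = 2, 3, … against the prime factors q ∈ {2, 7} of φ(29): g is a generator iff g^(28/q) ≢ 1 for every such q.
g = 2: 2^14 ≡ 28; 2^4 ≡ 16 — none is 1, so 2 is a primitive root.
Hence the least primitive root of 29 is 2.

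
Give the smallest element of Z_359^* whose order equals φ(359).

7

φ(359) = 359 − 1 = 358 = 2 · 179.
g is a primitive root iff g^(358/q) ≢ 1 (mod 359) for each prime q ∈ {2, 179}.
g = 2: 2^179 ≡ 1 — hits 1, so not a primitive root.
g = 3: 3^179 ≡ 1 — hits 1, so not a primitive root.
g = 4: 4^179 ≡ 1 — hits 1, so not a primitive root.
g = 5: 5^179 ≡ 1 — hits 1, so not a primitive root.
g = 6: 6^179 ≡ 1 — hits 1, so not a primitive root.
g = 7: 7^179 ≡ 358; 7^2 ≡ 49 — none is 1, so 7 is a primitive root.
Hence the least primitive root of 359 is 7.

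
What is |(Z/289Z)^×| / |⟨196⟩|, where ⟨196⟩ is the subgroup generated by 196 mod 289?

Since 196 ∈ (Z/289Z)^×, its order divides φ(289) = φ(17^2) = 17·(17−1) = 272 = 2^4 · 17.
Divisors of 272: 1, 2, 4, 8, 16, 17, 34, 68, 136, 272.
Test each divisor d:
196^1 ≡ 196 (mod 289)
196^2 ≡ 268 (mod 289)
196^4 ≡ 152 (mod 289)
196^8 ≡ 273 (mod 289)
196^16 ≡ 256 (mod 289)
196^17 ≡ 179 (mod 289)
196^34 ≡ 251 (mod 289)
196^68 ≡ 288 (mod 289)
196^136 ≡ 1 (mod 289) ✓
The order of 196 is 136, so the subgroup it generates has 136 elements.
[(Z/289Z)^× : ⟨196⟩] = 272/136 = 2.

2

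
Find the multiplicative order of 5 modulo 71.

5

By Lagrange's theorem, ord_71(5) divides φ(71) = 71 − 1 = 70 = 2 · 5 · 7.
Divisors of 70: 1, 2, 5, 7, 10, 14, 35, 70.
Compute 5^d (mod 71) for the divisors d until we hit 1:
5^1 ≡ 5 (mod 71)
5^2 ≡ 25 (mod 71)
5^5 ≡ 1 (mod 71) ✓
Hence ord(5) = 5.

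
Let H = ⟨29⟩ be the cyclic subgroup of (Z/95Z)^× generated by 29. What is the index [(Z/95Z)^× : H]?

4

The order of 29 must divide φ(95) = φ(5·19) = (5−1)·(19−1) = 4·18 = 72 = 2^3 · 3^2.
Divisors of 72: 1, 2, 3, 4, 6, 8, 9, 12, 18, 24, 36, 72.
Compute 29^d (mod 95) for the divisors d until we hit 1:
29^1 ≡ 29 (mod 95)
29^2 ≡ 81 (mod 95)
29^3 ≡ 69 (mod 95)
29^4 ≡ 6 (mod 95)
29^6 ≡ 11 (mod 95)
29^8 ≡ 36 (mod 95)
29^9 ≡ 94 (mod 95)
29^12 ≡ 26 (mod 95)
29^18 ≡ 1 (mod 95) ✓
The order of 29 is 18, so the subgroup it generates has 18 elements.
Index = |(Z/95Z)^×| / |⟨29⟩| = 72 / 18 = 4.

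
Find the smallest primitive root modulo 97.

φ(97) = 97 − 1 = 96 = 2^5 · 3.
Test candidates g = 2, 3, … against the prime factors q ∈ {2, 3} of φ(97): g is a generator iff g^(96/q) ≢ 1 for every such q.
g = 2: 2^48 ≡ 1 — hits 1, so not a primitive root.
g = 3: 3^48 ≡ 1 — hits 1, so not a primitive root.
g = 4: 4^48 ≡ 1 — hits 1, so not a primitive root.
g = 5: 5^48 ≡ 96; 5^32 ≡ 35 — none is 1, so 5 is a primitive root.
Hence the least primitive root of 97 is 5.

5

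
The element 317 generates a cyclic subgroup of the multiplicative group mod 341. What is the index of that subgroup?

Since 317 ∈ (Z/341Z)^×, its order divides φ(341) = φ(11·31) = (11−1)·(31−1) = 10·30 = 300 = 2^2 · 3 · 5^2.
Divisors of 300: 1, 2, 3, 4, 5, 6, 10, 12, 15, 20, 25, 30, 50, 60, 75, 100, 150, 300.
Test each divisor d:
317^1 ≡ 317 (mod 341)
317^2 ≡ 235 (mod 341)
317^3 ≡ 157 (mod 341)
317^4 ≡ 324 (mod 341)
317^5 ≡ 67 (mod 341)
317^6 ≡ 97 (mod 341)
317^10 ≡ 56 (mod 341)
317^12 ≡ 202 (mod 341)
317^15 ≡ 1 (mod 341) ✓
So ord_341(317) = 15, hence |⟨317⟩| = 15.
[(Z/341Z)^× : ⟨317⟩] = 300/15 = 20.

20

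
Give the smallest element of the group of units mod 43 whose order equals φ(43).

φ(43) = 43 − 1 = 42 = 2 · 3 · 7.
g is a primitive root iff g^(42/q) ≢ 1 (mod 43) for each prime q ∈ {2, 3, 7}.
g = 2: 2^21 ≡ 42; 2^14 ≡ 1 — hits 1, so not a primitive root.
g = 3: 3^21 ≡ 42; 3^14 ≡ 36; 3^6 ≡ 41 — none is 1, so 3 is a primitive root.
The smallest primitive root modulo 43 is 3.

3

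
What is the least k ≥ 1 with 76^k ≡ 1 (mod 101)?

50

Since 76 ∈ (Z/101Z)^×, its order divides φ(101) = 101 − 1 = 100 = 2^2 · 5^2.
Divisors of 100: 1, 2, 4, 5, 10, 20, 25, 50, 100.
Check 76^d mod 101 for each divisor in increasing order:
76^1 ≡ 76 (mod 101)
76^2 ≡ 19 (mod 101)
76^4 ≡ 58 (mod 101)
76^5 ≡ 65 (mod 101)
76^10 ≡ 84 (mod 101)
76^20 ≡ 87 (mod 101)
76^25 ≡ 100 (mod 101)
76^50 ≡ 1 (mod 101) ✓
Hence ord(76) = 50.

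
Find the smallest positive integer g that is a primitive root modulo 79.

3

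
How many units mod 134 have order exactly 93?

φ(134) = φ(2)·φ(67) = 1·66 = 66 = 2 · 3 · 11.
In a cyclic group of order 66, there are φ(d) elements of order d for each divisor d of 66, and zero for non-divisors.
Since 93 ∤ 66, the count is 0.

0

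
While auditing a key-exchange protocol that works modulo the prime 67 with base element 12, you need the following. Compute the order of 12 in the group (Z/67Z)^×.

Since 12 ∈ (Z/67Z)^×, its order divides φ(67) = 67 − 1 = 66 = 2 · 3 · 11.
Divisors of 66: 1, 2, 3, 6, 11, 22, 33, 66.
Test each divisor d:
12^1 ≡ 12 (mod 67)
12^2 ≡ 10 (mod 67)
12^3 ≡ 53 (mod 67)
12^6 ≡ 62 (mod 67)
12^11 ≡ 30 (mod 67)
12^22 ≡ 29 (mod 67)
12^33 ≡ 66 (mod 67)
12^66 ≡ 1 (mod 67) ✓
Therefore the multiplicative order of 12 modulo 67 is 66.

66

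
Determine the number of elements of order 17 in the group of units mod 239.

16

φ(239) = 239 − 1 = 238 = 2 · 7 · 17.
In a cyclic group of order 238, there are φ(d) elements of order d for each divisor d of 238, and zero for non-divisors.
17 | 238, and φ(17) = 17 − 1 = 16.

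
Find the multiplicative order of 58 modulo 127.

126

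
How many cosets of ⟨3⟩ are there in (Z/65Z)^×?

4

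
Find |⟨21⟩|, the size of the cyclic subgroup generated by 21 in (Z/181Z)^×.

By Lagrange's theorem, ord_181(21) divides φ(181) = 181 − 1 = 180 = 2^2 · 3^2 · 5.
Divisors of 180: 1, 2, 3, 4, 5, 6, 9, 10, 12, 15, 18, 20, 30, 36, 45, 60, 90, 180.
Test each divisor d:
21^1 ≡ 21 (mod 181)
21^2 ≡ 79 (mod 181)
21^3 ≡ 30 (mod 181)
21^4 ≡ 87 (mod 181)
21^5 ≡ 17 (mod 181)
21^6 ≡ 176 (mod 181)
21^9 ≡ 31 (mod 181)
21^10 ≡ 108 (mod 181)
21^12 ≡ 25 (mod 181)
21^15 ≡ 26 (mod 181)
21^18 ≡ 56 (mod 181)
21^20 ≡ 80 (mod 181)
21^30 ≡ 133 (mod 181)
21^36 ≡ 59 (mod 181)
21^45 ≡ 19 (mod 181)
21^60 ≡ 132 (mod 181)
21^90 ≡ 180 (mod 181)
21^180 ≡ 1 (mod 181) ✓
Therefore the multiplicative order of 21 modulo 181 is 180.

180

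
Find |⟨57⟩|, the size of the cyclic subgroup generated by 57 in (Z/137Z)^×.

The order of 57 must divide φ(137) = 137 − 1 = 136 = 2^3 · 17.
Divisors of 136: 1, 2, 4, 8, 17, 34, 68, 136.
Evaluate successive powers at the divisors of 136:
57^1 ≡ 57 (mod 137)
57^2 ≡ 98 (mod 137)
57^4 ≡ 14 (mod 137)
57^8 ≡ 59 (mod 137)
57^17 ≡ 41 (mod 137)
57^34 ≡ 37 (mod 137)
57^68 ≡ 136 (mod 137)
57^136 ≡ 1 (mod 137) ✓
Therefore the multiplicative order of 57 modulo 137 is 136.

136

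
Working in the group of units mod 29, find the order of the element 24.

Since 24 ∈ (Z/29Z)^×, its order divides φ(29) = 29 − 1 = 28 = 2^2 · 7.
Divisors of 28: 1, 2, 4, 7, 14, 28.
Check 24^d mod 29 for each divisor in increasing order:
24^1 ≡ 24 (mod 29)
24^2 ≡ 25 (mod 29)
24^4 ≡ 16 (mod 29)
24^7 ≡ 1 (mod 29) ✓
So ord_29(24) = 7.

7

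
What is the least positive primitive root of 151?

6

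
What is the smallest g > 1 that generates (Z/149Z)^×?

φ(149) = 149 − 1 = 148 = 2^2 · 37.
Test candidates g = 2, 3, … against the prime factors q ∈ {2, 37} of φ(149): g is a generator iff g^(148/q) ≢ 1 for every such q.
g = 2: 2^74 ≡ 148; 2^4 ≡ 16 — none is 1, so 2 is a primitive root.
Hence the least primitive root of 149 is 2.

2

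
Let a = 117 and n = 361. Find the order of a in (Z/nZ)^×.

ord(117) | φ(361) = φ(19^2) = 19·(19−1) = 342 = 2 · 3^2 · 19.
Divisors of 342: 1, 2, 3, 6, 9, 18, 19, 38, 57, 114, 171, 342.
Evaluate successive powers at the divisors of 342:
117^1 ≡ 117 (mod 361)
117^2 ≡ 332 (mod 361)
117^3 ≡ 217 (mod 361)
117^6 ≡ 159 (mod 361)
117^9 ≡ 208 (mod 361)
117^18 ≡ 305 (mod 361)
117^19 ≡ 307 (mod 361)
117^38 ≡ 28 (mod 361)
117^57 ≡ 293 (mod 361)
117^114 ≡ 292 (mod 361)
117^171 ≡ 360 (mod 361)
117^342 ≡ 1 (mod 361) ✓
The smallest such exponent is 342, so the order of 117 is 342.

342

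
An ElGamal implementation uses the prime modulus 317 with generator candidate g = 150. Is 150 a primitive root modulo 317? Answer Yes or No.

φ(317) = 317 − 1 = 316 = 2^2 · 79.
Test 150^(316/q) mod 317 for each prime factor q of 316:
150^158 ≡ 1 (mod 317)  [q = 2: ≡ 1 ✗]
150^4 ≡ 49 (mod 317)  [q = 79: ≢ 1 ✓]
150^158 ≡ 1 shows ord(150) | 158, strictly less than φ(317); not a primitive root.

No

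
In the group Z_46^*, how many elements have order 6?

0

φ(46) = φ(2)·φ(23) = 1·22 = 22 = 2 · 11.
Since (Z/46Z)^× is cyclic of order 22, the number of elements of order d is φ(d) when d | 22 and 0 otherwise.
Here 22 is not a multiple of 6, so there are no elements of order 6.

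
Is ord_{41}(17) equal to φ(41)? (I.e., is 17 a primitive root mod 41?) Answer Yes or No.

Yes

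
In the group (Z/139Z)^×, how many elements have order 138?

44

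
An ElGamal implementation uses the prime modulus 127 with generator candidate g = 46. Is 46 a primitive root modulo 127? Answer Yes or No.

Yes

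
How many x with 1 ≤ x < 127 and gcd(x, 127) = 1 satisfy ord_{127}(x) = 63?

36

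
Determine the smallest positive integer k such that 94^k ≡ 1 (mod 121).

10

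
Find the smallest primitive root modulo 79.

φ(79) = 79 − 1 = 78 = 2 · 3 · 13.
Test candidates g = 2, 3, … against the prime factors q ∈ {2, 3, 13} of φ(79): g is a generator iff g^(78/q) ≢ 1 for every such q.
g = 2: 2^39 ≡ 1 — hits 1, so not a primitive root.
g = 3: 3^39 ≡ 78; 3^26 ≡ 23; 3^6 ≡ 18 — none is 1, so 3 is a primitive root.
So 3 is the smallest generator of (Z/79Z)^×.

3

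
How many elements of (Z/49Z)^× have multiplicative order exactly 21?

12

φ(49) = φ(7^2) = 7·(7−1) = 42 = 2 · 3 · 7.
(Z/49Z)^× is cyclic (|G| = 42); a cyclic group of order m has exactly φ(d) elements of each order d | m, and none otherwise.
21 = 3 · 7 divides 42, and φ(21) = 12.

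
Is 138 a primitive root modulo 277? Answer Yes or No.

No

φ(277) = 277 − 1 = 276 = 2^2 · 3 · 23.
138 is a primitive root mod 277 iff 138^(φ(277)/q) ≢ 1 for every prime q | φ(277), i.e. q ∈ {2, 3, 23}.
138^138 ≡ 276 (mod 277)  [q = 2: ≢ 1 ✓]
138^92 ≡ 1 (mod 277)  [q = 3: ≡ 1 ✗]
138^12 ≡ 169 (mod 277)  [q = 23: ≢ 1 ✓]
The check at q = 3 fails, so 138 generates a proper subgroup.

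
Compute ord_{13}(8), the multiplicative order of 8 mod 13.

4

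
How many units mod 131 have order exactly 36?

φ(131) = 131 − 1 = 130 = 2 · 5 · 13.
In a cyclic group of order 130, there are φ(d) elements of order d for each divisor d of 130, and zero for non-divisors.
Here 130 is not a multiple of 36, so there are no elements of order 36.

0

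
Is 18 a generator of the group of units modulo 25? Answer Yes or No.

No

φ(25) = φ(5^2) = 5·(5−1) = 20 = 2^2 · 5.
An element g generates (Z/25Z)^× iff g^(20/q) ≢ 1 (mod 25) for each prime q ∈ {2, 5}.
18^10 ≡ 24 (mod 25)  [q = 2: ≢ 1 ✓]
18^4 ≡ 1 (mod 25)  [q = 5: ≡ 1 ✗]
The check at q = 5 fails, so 18 generates a proper subgroup.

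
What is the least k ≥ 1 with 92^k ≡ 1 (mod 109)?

36

The order of 92 must divide φ(109) = 109 − 1 = 108 = 2^2 · 3^3.
Divisors of 108: 1, 2, 3, 4, 6, 9, 12, 18, 27, 36, 54, 108.
Evaluate successive powers at the divisors of 108:
92^1 ≡ 92 (mod 109)
92^2 ≡ 71 (mod 109)
92^3 ≡ 101 (mod 109)
92^4 ≡ 27 (mod 109)
92^6 ≡ 64 (mod 109)
92^9 ≡ 33 (mod 109)
92^12 ≡ 63 (mod 109)
92^18 ≡ 108 (mod 109)
92^27 ≡ 76 (mod 109)
92^36 ≡ 1 (mod 109) ✓
The smallest such exponent is 36, so the order of 92 is 36.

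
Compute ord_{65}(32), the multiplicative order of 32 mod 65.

12

ord(32) | φ(65) = φ(5·13) = (5−1)·(13−1) = 4·12 = 48 = 2^4 · 3.
Divisors of 48: 1, 2, 3, 4, 6, 8, 12, 16, 24, 48.
Check 32^d mod 65 for each divisor in increasing order:
32^1 ≡ 32 (mod 65)
32^2 ≡ 49 (mod 65)
32^3 ≡ 8 (mod 65)
32^4 ≡ 61 (mod 65)
32^6 ≡ 64 (mod 65)
32^8 ≡ 16 (mod 65)
32^12 ≡ 1 (mod 65) ✓
The smallest such exponent is 12, so the order of 32 is 12.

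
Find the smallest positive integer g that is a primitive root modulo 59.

2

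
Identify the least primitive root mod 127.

3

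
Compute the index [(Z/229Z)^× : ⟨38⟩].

1

Since 38 ∈ (Z/229Z)^×, its order divides φ(229) = 229 − 1 = 228 = 2^2 · 3 · 19.
Divisors of 228: 1, 2, 3, 4, 6, 12, 19, 38, 57, 76, 114, 228.
Compute 38^d (mod 229) for the divisors d until we hit 1:
38^1 ≡ 38 (mod 229)
38^2 ≡ 70 (mod 229)
38^3 ≡ 141 (mod 229)
38^4 ≡ 91 (mod 229)
38^6 ≡ 187 (mod 229)
38^12 ≡ 161 (mod 229)
38^19 ≡ 211 (mod 229)
38^38 ≡ 95 (mod 229)
38^57 ≡ 122 (mod 229)
38^76 ≡ 94 (mod 229)
38^114 ≡ 228 (mod 229)
38^228 ≡ 1 (mod 229) ✓
Thus |⟨38⟩| = ord(38) = 228.
Index = |(Z/229Z)^×| / |⟨38⟩| = 228 / 228 = 1.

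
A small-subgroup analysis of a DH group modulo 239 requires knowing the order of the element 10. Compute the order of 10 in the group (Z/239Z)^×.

7

The order of 10 must divide φ(239) = 239 − 1 = 238 = 2 · 7 · 17.
Divisors of 238: 1, 2, 7, 14, 17, 34, 119, 238.
Evaluate successive powers at the divisors of 238:
10^1 ≡ 10 (mod 239)
10^2 ≡ 100 (mod 239)
10^7 ≡ 1 (mod 239) ✓
So ord_239(10) = 7.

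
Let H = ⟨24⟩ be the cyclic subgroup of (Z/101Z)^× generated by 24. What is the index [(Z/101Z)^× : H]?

4

By Lagrange's theorem, ord_101(24) divides φ(101) = 101 − 1 = 100 = 2^2 · 5^2.
Divisors of 100: 1, 2, 4, 5, 10, 20, 25, 50, 100.
Check 24^d mod 101 for each divisor in increasing order:
24^1 ≡ 24 (mod 101)
24^2 ≡ 71 (mod 101)
24^4 ≡ 92 (mod 101)
24^5 ≡ 87 (mod 101)
24^10 ≡ 95 (mod 101)
24^20 ≡ 36 (mod 101)
24^25 ≡ 1 (mod 101) ✓
So ord_101(24) = 25, hence |⟨24⟩| = 25.
The index is φ(101) / ord(24) = 100 / 25 = 4.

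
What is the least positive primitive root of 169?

2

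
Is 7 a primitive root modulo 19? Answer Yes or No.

No

φ(19) = 19 − 1 = 18 = 2 · 3^2.
Test 7^(18/q) mod 19 for each prime factor q of 18:
7^9 ≡ 1 (mod 19)  [q = 2: ≡ 1 ✗]
7^6 ≡ 1 (mod 19)  [q = 3: ≡ 1 ✗]
Since 7^9 ≡ 1, the order of 7 divides 9 < 18, so 7 is not a primitive root.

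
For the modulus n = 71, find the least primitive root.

7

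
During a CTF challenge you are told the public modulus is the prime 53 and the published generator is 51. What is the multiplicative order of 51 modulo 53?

The order of 51 must divide φ(53) = 53 − 1 = 52 = 2^2 · 13.
Divisors of 52: 1, 2, 4, 13, 26, 52.
Check 51^d mod 53 for each divisor in increasing order:
51^1 ≡ 51
51^2 ≡ 4
51^4 ≡ 16
51^13 ≡ 23
51^26 ≡ 52
51^52 ≡ 1
So ord_53(51) = 52.

52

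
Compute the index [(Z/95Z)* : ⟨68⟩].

6

The order of 68 must divide φ(95) = φ(5·19) = (5−1)·(19−1) = 4·18 = 72 = 2^3 · 3^2.
Divisors of 72: 1, 2, 3, 4, 6, 8, 9, 12, 18, 24, 36, 72.
Test each divisor d:
68^1 ≡ 68 (mod 95)
68^2 ≡ 64 (mod 95)
68^3 ≡ 77 (mod 95)
68^4 ≡ 11 (mod 95)
68^6 ≡ 39 (mod 95)
68^8 ≡ 26 (mod 95)
68^9 ≡ 58 (mod 95)
68^12 ≡ 1 (mod 95) ✓
So ord_95(68) = 12, hence |⟨68⟩| = 12.
Index = |(Z/95Z)^×| / |⟨68⟩| = 72 / 12 = 6.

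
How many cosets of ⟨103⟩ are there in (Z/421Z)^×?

ord(103) | φ(421) = 421 − 1 = 420 = 2^2 · 3 · 5 · 7.
Divisors of 420: 1, 2, 3, 4, 5, 6, 7, 10, 12, 14, 15, 20, 21, 28, 30, 35, 42, 60, 70, 84, 105, 140, 210, 420.
Evaluate successive powers at the divisors of 420:
103^1 ≡ 103
103^2 ≡ 84
103^3 ≡ 232
103^4 ≡ 320
103^5 ≡ 122
103^6 ≡ 357
103^7 ≡ 144
103^10 ≡ 149
103^12 ≡ 307
103^14 ≡ 107
103^15 ≡ 75
103^20 ≡ 309
103^21 ≡ 252
103^28 ≡ 82
103^30 ≡ 152
103^35 ≡ 20
103^42 ≡ 354
103^60 ≡ 370
103^70 ≡ 400
103^84 ≡ 279
103^105 ≡ 1
Thus |⟨103⟩| = ord(103) = 105.
Index = |(Z/421Z)^×| / |⟨103⟩| = 420 / 105 = 4.

4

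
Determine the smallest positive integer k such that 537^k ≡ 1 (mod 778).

By Lagrange's theorem, ord_778(537) divides φ(778) = φ(2)·φ(389) = 1·388 = 388 = 2^2 · 97.
Divisors of 388: 1, 2, 4, 97, 194, 388.
Compute 537^d (mod 778) for the divisors d until we hit 1:
537^1 ≡ 537
537^2 ≡ 509
537^4 ≡ 7
537^97 ≡ 115
537^194 ≡ 777
537^388 ≡ 1
Therefore the multiplicative order of 537 modulo 778 is 388.

388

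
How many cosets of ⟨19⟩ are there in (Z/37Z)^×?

1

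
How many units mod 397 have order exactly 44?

20

φ(397) = 397 − 1 = 396 = 2^2 · 3^2 · 11.
Since (Z/397Z)^× is cyclic of order 396, the number of elements of order d is φ(d) when d | 396 and 0 otherwise.
44 = 2^2 · 11 divides 396, and φ(44) = 20.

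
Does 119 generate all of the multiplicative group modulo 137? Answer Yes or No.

No

φ(137) = 137 − 1 = 136 = 2^3 · 17.
It suffices to check that the order of 119 is not a proper divisor of 136: compute 119^(136/q) for q ∈ {2, 17}.
119^68 ≡ 1 (mod 137)  [q = 2: ≡ 1 ✗]
119^8 ≡ 60 (mod 137)  [q = 17: ≢ 1 ✓]
The check at q = 2 fails, so 119 generates a proper subgroup.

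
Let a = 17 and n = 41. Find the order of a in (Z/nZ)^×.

40

Since 17 ∈ (Z/41Z)^×, its order divides φ(41) = 41 − 1 = 40 = 2^3 · 5.
Divisors of 40: 1, 2, 4, 5, 8, 10, 20, 40.
Evaluate successive powers at the divisors of 40:
17^1 ≡ 17
17^2 ≡ 2
17^4 ≡ 4
17^5 ≡ 27
17^8 ≡ 16
17^10 ≡ 32
17^20 ≡ 40
17^40 ≡ 1
The smallest such exponent is 40, so the order of 17 is 40.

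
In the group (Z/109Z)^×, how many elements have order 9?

φ(109) = 109 − 1 = 108 = 2^2 · 3^3.
Since (Z/109Z)^× is cyclic of order 108, the number of elements of order d is φ(d) when d | 108 and 0 otherwise.
9 = 3^2 divides 108, and φ(9) = 6.

6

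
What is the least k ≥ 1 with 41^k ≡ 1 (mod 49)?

14

ord(41) | φ(49) = φ(7^2) = 7·(7−1) = 42 = 2 · 3 · 7.
Divisors of 42: 1, 2, 3, 6, 7, 14, 21, 42.
Compute 41^d (mod 49) for the divisors d until we hit 1:
41^1 ≡ 41
41^2 ≡ 15
41^3 ≡ 27
41^6 ≡ 43
41^7 ≡ 48
41^14 ≡ 1
Hence ord(41) = 14.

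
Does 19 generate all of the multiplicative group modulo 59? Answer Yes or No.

φ(59) = 59 − 1 = 58 = 2 · 29.
An element g generates (Z/59Z)^× iff g^(58/q) ≢ 1 (mod 59) for each prime q ∈ {2, 29}.
19^29 ≡ 1 (mod 59)  [q = 2: ≡ 1 ✗]
19^2 ≡ 7 (mod 59)  [q = 29: ≢ 1 ✓]
Since 19^29 ≡ 1, the order of 19 divides 29 < 58, so 19 is not a primitive root.

No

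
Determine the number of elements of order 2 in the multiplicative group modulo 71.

1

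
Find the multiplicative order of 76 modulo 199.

By Lagrange's theorem, ord_199(76) divides φ(199) = 199 − 1 = 198 = 2 · 3^2 · 11.
Divisors of 198: 1, 2, 3, 6, 9, 11, 18, 22, 33, 66, 99, 198.
Evaluate successive powers at the divisors of 198:
76^1 ≡ 76
76^2 ≡ 5
76^3 ≡ 181
76^6 ≡ 125
76^9 ≡ 138
76^11 ≡ 93
76^18 ≡ 139
76^22 ≡ 92
76^33 ≡ 198
76^66 ≡ 1
Hence ord(76) = 66.

66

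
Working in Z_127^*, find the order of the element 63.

14

By Lagrange's theorem, ord_127(63) divides φ(127) = 127 − 1 = 126 = 2 · 3^2 · 7.
Divisors of 126: 1, 2, 3, 6, 7, 9, 14, 18, 21, 42, 63, 126.
Test each divisor d:
63^1 ≡ 63 (mod 127)
63^2 ≡ 32 (mod 127)
63^3 ≡ 111 (mod 127)
63^6 ≡ 2 (mod 127)
63^7 ≡ 126 (mod 127)
63^9 ≡ 95 (mod 127)
63^14 ≡ 1 (mod 127) ✓
So ord_127(63) = 14.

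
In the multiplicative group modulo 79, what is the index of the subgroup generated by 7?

1

The order of 7 must divide φ(79) = 79 − 1 = 78 = 2 · 3 · 13.
Divisors of 78: 1, 2, 3, 6, 13, 26, 39, 78.
Check 7^d mod 79 for each divisor in increasing order:
7^1 ≡ 7
7^2 ≡ 49
7^3 ≡ 27
7^6 ≡ 18
7^13 ≡ 56
7^26 ≡ 55
7^39 ≡ 78
7^78 ≡ 1
So ord_79(7) = 78, hence |⟨7⟩| = 78.
[(Z/79Z)^× : ⟨7⟩] = 78/78 = 1.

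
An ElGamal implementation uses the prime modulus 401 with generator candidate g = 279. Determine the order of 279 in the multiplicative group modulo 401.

400

The order of 279 must divide φ(401) = 401 − 1 = 400 = 2^4 · 5^2.
Divisors of 400: 1, 2, 4, 5, 8, 10, 16, 20, 25, 40, 50, 80, 100, 200, 400.
Test each divisor d:
279^1 ≡ 279
279^2 ≡ 47
279^4 ≡ 204
279^5 ≡ 375
279^8 ≡ 313
279^10 ≡ 275
279^16 ≡ 125
279^20 ≡ 237
279^25 ≡ 254
279^40 ≡ 29
279^50 ≡ 356
279^80 ≡ 39
279^100 ≡ 20
279^200 ≡ 400
279^400 ≡ 1
The smallest such exponent is 400, so the order of 279 is 400.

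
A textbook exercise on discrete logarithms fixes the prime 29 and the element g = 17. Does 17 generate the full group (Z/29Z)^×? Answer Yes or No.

φ(29) = 29 − 1 = 28 = 2^2 · 7.
It suffices to check that the order of 17 is not a proper divisor of 28: compute 17^(28/q) for q ∈ {2, 7}.
17^14 ≡ 28 (mod 29)  [q = 2: ≢ 1 ✓]
17^4 ≡ 1 (mod 29)  [q = 7: ≡ 1 ✗]
The check at q = 7 fails, so 17 generates a proper subgroup.

No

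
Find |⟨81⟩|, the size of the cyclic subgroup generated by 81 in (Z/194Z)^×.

Since 81 ∈ (Z/194Z)^×, its order divides φ(194) = φ(2)·φ(97) = 1·96 = 96 = 2^5 · 3.
Divisors of 96: 1, 2, 3, 4, 6, 8, 12, 16, 24, 32, 48, 96.
Compute 81^d (mod 194) for the divisors d until we hit 1:
81^1 ≡ 81
81^2 ≡ 159
81^3 ≡ 75
81^4 ≡ 61
81^6 ≡ 193
81^8 ≡ 35
81^12 ≡ 1
The smallest such exponent is 12, so the order of 81 is 12.

12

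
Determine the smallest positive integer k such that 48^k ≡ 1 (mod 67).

Since 48 ∈ (Z/67Z)^×, its order divides φ(67) = 67 − 1 = 66 = 2 · 3 · 11.
Divisors of 66: 1, 2, 3, 6, 11, 22, 33, 66.
Test each divisor d:
48^1 ≡ 48 (mod 67)
48^2 ≡ 26 (mod 67)
48^3 ≡ 42 (mod 67)
48^6 ≡ 22 (mod 67)
48^11 ≡ 38 (mod 67)
48^22 ≡ 37 (mod 67)
48^33 ≡ 66 (mod 67)
48^66 ≡ 1 (mod 67) ✓
So ord_67(48) = 66.

66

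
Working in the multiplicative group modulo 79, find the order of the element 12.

26

Since 12 ∈ (Z/79Z)^×, its order divides φ(79) = 79 − 1 = 78 = 2 · 3 · 13.
Divisors of 78: 1, 2, 3, 6, 13, 26, 39, 78.
Compute 12^d (mod 79) for the divisors d until we hit 1:
12^1 ≡ 12 (mod 79)
12^2 ≡ 65 (mod 79)
12^3 ≡ 69 (mod 79)
12^6 ≡ 21 (mod 79)
12^13 ≡ 78 (mod 79)
12^26 ≡ 1 (mod 79) ✓
The smallest such exponent is 26, so the order of 12 is 26.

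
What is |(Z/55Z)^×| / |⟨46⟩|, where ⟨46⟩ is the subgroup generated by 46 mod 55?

The order of 46 must divide φ(55) = φ(5·11) = (5−1)·(11−1) = 4·10 = 40 = 2^3 · 5.
Divisors of 40: 1, 2, 4, 5, 8, 10, 20, 40.
Test each divisor d:
46^1 ≡ 46
46^2 ≡ 26
46^4 ≡ 16
46^5 ≡ 21
46^8 ≡ 36
46^10 ≡ 1
The order of 46 is 10, so the subgroup it generates has 10 elements.
Index = |(Z/55Z)^×| / |⟨46⟩| = 40 / 10 = 4.

4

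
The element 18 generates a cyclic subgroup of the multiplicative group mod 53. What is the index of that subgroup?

1

By Lagrange's theorem, ord_53(18) divides φ(53) = 53 − 1 = 52 = 2^2 · 13.
Divisors of 52: 1, 2, 4, 13, 26, 52.
Compute 18^d (mod 53) for the divisors d until we hit 1:
18^1 ≡ 18 (mod 53)
18^2 ≡ 6 (mod 53)
18^4 ≡ 36 (mod 53)
18^13 ≡ 23 (mod 53)
18^26 ≡ 52 (mod 53)
18^52 ≡ 1 (mod 53) ✓
Thus |⟨18⟩| = ord(18) = 52.
The index is φ(53) / ord(18) = 52 / 52 = 1.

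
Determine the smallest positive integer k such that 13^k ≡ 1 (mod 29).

14

By Lagrange's theorem, ord_29(13) divides φ(29) = 29 − 1 = 28 = 2^2 · 7.
Divisors of 28: 1, 2, 4, 7, 14, 28.
Compute 13^d (mod 29) for the divisors d until we hit 1:
13^1 ≡ 13 (mod 29)
13^2 ≡ 24 (mod 29)
13^4 ≡ 25 (mod 29)
13^7 ≡ 28 (mod 29)
13^14 ≡ 1 (mod 29) ✓
Hence ord(13) = 14.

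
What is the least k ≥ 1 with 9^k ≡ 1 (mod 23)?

The order of 9 must divide φ(23) = 23 − 1 = 22 = 2 · 11.
Divisors of 22: 1, 2, 11, 22.
Check 9^d mod 23 for each divisor in increasing order:
9^1 ≡ 9 (mod 23)
9^2 ≡ 12 (mod 23)
9^11 ≡ 1 (mod 23) ✓
Therefore the multiplicative order of 9 modulo 23 is 11.

11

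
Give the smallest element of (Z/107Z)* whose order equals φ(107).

φ(107) = 107 − 1 = 106 = 2 · 53.
Test candidates g = 2, 3, … against the prime factors q ∈ {2, 53} of φ(107): g is a generator iff g^(106/q) ≢ 1 for every such q.
g = 2: 2^53 ≡ 106; 2^2 ≡ 4 — none is 1, so 2 is a primitive root.
Hence the least primitive root of 107 is 2.

2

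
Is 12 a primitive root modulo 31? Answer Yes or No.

φ(31) = 31 − 1 = 30 = 2 · 3 · 5.
An element g generates (Z/31Z)^× iff g^(30/q) ≢ 1 (mod 31) for each prime q ∈ {2, 3, 5}.
12^15 ≡ 30 (mod 31)  [q = 2: ≢ 1 ✓]
12^10 ≡ 25 (mod 31)  [q = 3: ≢ 1 ✓]
12^6 ≡ 2 (mod 31)  [q = 5: ≢ 1 ✓]
None equal 1, so ord_31(12) = 30: 12 is a primitive root.

Yes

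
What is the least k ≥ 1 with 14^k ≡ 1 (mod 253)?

110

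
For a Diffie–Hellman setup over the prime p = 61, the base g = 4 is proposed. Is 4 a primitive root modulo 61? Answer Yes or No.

No

φ(61) = 61 − 1 = 60 = 2^2 · 3 · 5.
4 is a primitive root mod 61 iff 4^(φ(61)/q) ≢ 1 for every prime q | φ(61), i.e. q ∈ {2, 3, 5}.
4^30 ≡ 1 (mod 61)  [q = 2: ≡ 1 ✗]
4^20 ≡ 13 (mod 61)  [q = 3: ≢ 1 ✓]
4^12 ≡ 20 (mod 61)  [q = 5: ≢ 1 ✓]
4^30 ≡ 1 shows ord(4) | 30, strictly less than φ(61); not a primitive root.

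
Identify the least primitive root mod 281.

3

φ(281) = 281 − 1 = 280 = 2^3 · 5 · 7.
g is a primitive root iff g^(280/q) ≢ 1 (mod 281) for each prime q ∈ {2, 5, 7}.
g = 2: 2^140 ≡ 1 — hits 1, so not a primitive root.
g = 3: 3^140 ≡ 280; 3^56 ≡ 86; 3^40 ≡ 249 — none is 1, so 3 is a primitive root.
So 3 is the smallest generator of (Z/281Z)^×.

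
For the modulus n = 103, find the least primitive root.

φ(103) = 103 − 1 = 102 = 2 · 3 · 17.
g is a primitive root iff g^(102/q) ≢ 1 (mod 103) for each prime q ∈ {2, 3, 17}.
g = 2: 2^51 ≡ 1 — hits 1, so not a primitive root.
g = 3: 3^51 ≡ 102; 3^34 ≡ 1 — hits 1, so not a primitive root.
g = 4: 4^51 ≡ 1 — hits 1, so not a primitive root.
g = 5: 5^51 ≡ 102; 5^34 ≡ 56; 5^6 ≡ 72 — none is 1, so 5 is a primitive root.
Hence the least primitive root of 103 is 5.

5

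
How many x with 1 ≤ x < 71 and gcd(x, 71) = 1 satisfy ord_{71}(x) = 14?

φ(71) = 71 − 1 = 70 = 2 · 5 · 7.
In a cyclic group of order 70, there are φ(d) elements of order d for each divisor d of 70, and zero for non-divisors.
14 = 2 · 7 divides 70, and φ(14) = 6.

6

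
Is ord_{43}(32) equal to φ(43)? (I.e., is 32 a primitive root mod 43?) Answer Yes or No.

No

φ(43) = 43 − 1 = 42 = 2 · 3 · 7.
32 is a primitive root mod 43 iff 32^(φ(43)/q) ≢ 1 for every prime q | φ(43), i.e. q ∈ {2, 3, 7}.
32^21 ≡ 42 (mod 43)  [q = 2: ≢ 1 ✓]
32^14 ≡ 1 (mod 43)  [q = 3: ≡ 1 ✗]
32^6 ≡ 4 (mod 43)  [q = 7: ≢ 1 ✓]
Since 32^14 ≡ 1, the order of 32 divides 14 < 42, so 32 is not a primitive root.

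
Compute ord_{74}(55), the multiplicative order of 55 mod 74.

36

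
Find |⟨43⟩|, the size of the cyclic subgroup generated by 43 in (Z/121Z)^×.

The order of 43 must divide φ(121) = φ(11^2) = 11·(11−1) = 110 = 2 · 5 · 11.
Divisors of 110: 1, 2, 5, 10, 11, 22, 55, 110.
Evaluate successive powers at the divisors of 110:
43^1 ≡ 43 (mod 121)
43^2 ≡ 34 (mod 121)
43^5 ≡ 98 (mod 121)
43^10 ≡ 45 (mod 121)
43^11 ≡ 120 (mod 121)
43^22 ≡ 1 (mod 121) ✓
Hence ord(43) = 22.

22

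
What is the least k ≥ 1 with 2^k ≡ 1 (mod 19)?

18

ord(2) | φ(19) = 19 − 1 = 18 = 2 · 3^2.
Divisors of 18: 1, 2, 3, 6, 9, 18.
Test each divisor d:
2^1 ≡ 2 (mod 19)
2^2 ≡ 4 (mod 19)
2^3 ≡ 8 (mod 19)
2^6 ≡ 7 (mod 19)
2^9 ≡ 18 (mod 19)
2^18 ≡ 1 (mod 19) ✓
The smallest such exponent is 18, so the order of 2 is 18.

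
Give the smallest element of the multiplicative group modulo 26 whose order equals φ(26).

7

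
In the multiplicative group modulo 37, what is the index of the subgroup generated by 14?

3

The order of 14 must divide φ(37) = 37 − 1 = 36 = 2^2 · 3^2.
Divisors of 36: 1, 2, 3, 4, 6, 9, 12, 18, 36.
Test each divisor d:
14^1 ≡ 14 (mod 37)
14^2 ≡ 11 (mod 37)
14^3 ≡ 6 (mod 37)
14^4 ≡ 10 (mod 37)
14^6 ≡ 36 (mod 37)
14^9 ≡ 31 (mod 37)
14^12 ≡ 1 (mod 37) ✓
So ord_37(14) = 12, hence |⟨14⟩| = 12.
The index is φ(37) / ord(14) = 36 / 12 = 3.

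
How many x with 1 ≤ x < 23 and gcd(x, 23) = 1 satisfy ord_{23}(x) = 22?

10

φ(23) = 23 − 1 = 22 = 2 · 11.
Since (Z/23Z)^× is cyclic of order 22, the number of elements of order d is φ(d) when d | 22 and 0 otherwise.
22 = 2 · 11 divides 22, and φ(22) = 10.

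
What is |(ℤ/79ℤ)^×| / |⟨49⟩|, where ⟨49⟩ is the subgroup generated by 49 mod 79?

ord(49) | φ(79) = 79 − 1 = 78 = 2 · 3 · 13.
Divisors of 78: 1, 2, 3, 6, 13, 26, 39, 78.
Check 49^d mod 79 for each divisor in increasing order:
49^1 ≡ 49 (mod 79)
49^2 ≡ 31 (mod 79)
49^3 ≡ 18 (mod 79)
49^6 ≡ 8 (mod 79)
49^13 ≡ 55 (mod 79)
49^26 ≡ 23 (mod 79)
49^39 ≡ 1 (mod 79) ✓
Thus |⟨49⟩| = ord(49) = 39.
Index = |(Z/79Z)^×| / |⟨49⟩| = 78 / 39 = 2.

2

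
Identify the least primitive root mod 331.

3

φ(331) = 331 − 1 = 330 = 2 · 3 · 5 · 11.
Test candidates g = 2, 3, … against the prime factors q ∈ {2, 3, 5, 11} of φ(331): g is a generator iff g^(330/q) ≢ 1 for every such q.
g = 2: 2^165 ≡ 330; 2^110 ≡ 299; 2^66 ≡ 64; 2^30 ≡ 1 — hits 1, so not a primitive root.
g = 3: 3^165 ≡ 330; 3^110 ≡ 299; 3^66 ≡ 64; 3^30 ≡ 270 — none is 1, so 3 is a primitive root.
Hence the least primitive root of 331 is 3.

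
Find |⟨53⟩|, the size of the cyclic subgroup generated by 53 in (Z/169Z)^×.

The order of 53 must divide φ(169) = φ(13^2) = 13·(13−1) = 156 = 2^2 · 3 · 13.
Divisors of 156: 1, 2, 3, 4, 6, 12, 13, 26, 39, 52, 78, 156.
Test each divisor d:
53^1 ≡ 53 (mod 169)
53^2 ≡ 105 (mod 169)
53^3 ≡ 157 (mod 169)
53^4 ≡ 40 (mod 169)
53^6 ≡ 144 (mod 169)
53^12 ≡ 118 (mod 169)
53^13 ≡ 1 (mod 169) ✓
The smallest such exponent is 13, so the order of 53 is 13.

13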